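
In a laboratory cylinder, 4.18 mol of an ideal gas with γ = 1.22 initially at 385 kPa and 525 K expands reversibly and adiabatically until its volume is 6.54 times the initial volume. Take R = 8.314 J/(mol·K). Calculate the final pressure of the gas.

38.9 kPa

V₁ = nRT₁/P₁ = 4.18×8.314×525/385 = 47.4 L.
Adiabatic: TV^(γ−1) = const ⇒ T₂ = 525×(0.153)^0.220 = 347 K; PV^γ = const ⇒ P₂ = 38.9 kPa.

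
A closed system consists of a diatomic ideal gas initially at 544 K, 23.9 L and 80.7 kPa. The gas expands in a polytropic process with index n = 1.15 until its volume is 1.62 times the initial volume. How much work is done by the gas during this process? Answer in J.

n = P₁V₁/(RT₁) = 80.7×23.9/(8.314×544) = 0.426 mol.
Polytropic n=1.15: T₂ = T₁(V₁/V₂)^(n−1) = 544×(0.617)^0.15 = 506 K; P₂ = P₁(V₁/V₂)^n = 46.3 kPa.
W = (P₁V₁−P₂V₂)/(n−1) = (80.7×23.9−46.3×38.7)/0.15 = 898 J.

898 J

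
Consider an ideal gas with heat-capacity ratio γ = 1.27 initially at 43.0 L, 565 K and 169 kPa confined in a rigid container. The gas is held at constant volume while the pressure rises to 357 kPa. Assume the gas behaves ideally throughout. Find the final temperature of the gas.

Isochoric: V stays 43.0 L; P/T = const ⇒ T₂ = 1190 K, P₂ = 357 kPa.

1190 K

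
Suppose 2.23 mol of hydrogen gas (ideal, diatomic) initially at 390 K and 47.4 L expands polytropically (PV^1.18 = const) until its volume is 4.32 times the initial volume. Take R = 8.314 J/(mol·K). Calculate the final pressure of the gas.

P₁ = nRT₁/V₁ = 2.23×8.314×390/47.4 = 153 kPa.
Polytropic n=1.18: T₂ = T₁(V₁/V₂)^(n−1) = 390×(0.231)^0.18 = 300 K; P₂ = P₁(V₁/V₂)^n = 27.1 kPa.

27.1 kPa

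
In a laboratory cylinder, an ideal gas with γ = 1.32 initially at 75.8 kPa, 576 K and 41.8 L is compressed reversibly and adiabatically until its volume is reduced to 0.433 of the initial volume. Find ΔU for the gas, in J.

3040 J

n = P₁V₁/(RT₁) = 75.8×41.8/(8.314×576) = 0.662 mol.
Adiabatic: TV^(γ−1) = const ⇒ T₂ = 576×(2.31)^0.320 = 753 K; PV^γ = const ⇒ P₂ = 229 kPa.
For an ideal gas ΔU = nCvΔT with Cv = R/(γ−1) = 26.0 J/(mol·K).
ΔU = 0.662×26.0×(753−576) = 3040 J.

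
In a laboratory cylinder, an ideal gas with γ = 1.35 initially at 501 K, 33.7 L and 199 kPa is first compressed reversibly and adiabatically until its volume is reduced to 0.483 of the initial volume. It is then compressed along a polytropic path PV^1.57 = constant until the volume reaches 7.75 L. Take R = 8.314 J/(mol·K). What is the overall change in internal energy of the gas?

18600 J

n = P₁V₁/(RT₁) = 199×33.7/(8.314×501) = 1.61 mol.
Step 1 — Adiabatic: TV^(γ−1) = const ⇒ T₂ = 501×(2.07)^0.350 = 646 K; PV^γ = const ⇒ P₂ = 532 kPa.
ΔU = nCvΔT = 1.61×23.8×(646−501) = 5560 J.
Q = 0 for an adiabatic process, so W = −ΔU = -5560 J.
State after step 1: P = 532 kPa, V = 16.3 L, T = 646 K.
Step 2 — Polytropic n=1.57: T₂ = T₁(V₁/V₂)^(n−1) = 646×(2.10)^0.57 = 987 K; P₂ = P₁(V₁/V₂)^n = 1700 kPa.
W = (P₁V₁−P₂V₂)/(n−1) = (532×16.3−1700×7.75)/0.57 = -7990 J.
ΔU = nCvΔT = 1.61×23.8×(987−646) = 13000 J.
Q = ΔU + W = 5020 J.
Net over both steps: W = -13500 J, Q = 5020 J, ΔU = 18600 J.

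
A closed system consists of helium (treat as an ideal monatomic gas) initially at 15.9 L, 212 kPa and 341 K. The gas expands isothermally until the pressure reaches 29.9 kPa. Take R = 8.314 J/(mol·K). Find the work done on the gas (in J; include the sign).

-6600 J

n = P₁V₁/(RT₁) = 212×15.9/(8.314×341) = 1.19 mol.
Isothermal: T stays 341 K; PV = const ⇒ V₂ = 113 L, P₂ = 29.9 kPa.
W = nRT ln(V₂/V₁) = 1.19×8.314×341×ln(7.09) = 6600 J.
Work done on the gas = −W_by = -6600 J.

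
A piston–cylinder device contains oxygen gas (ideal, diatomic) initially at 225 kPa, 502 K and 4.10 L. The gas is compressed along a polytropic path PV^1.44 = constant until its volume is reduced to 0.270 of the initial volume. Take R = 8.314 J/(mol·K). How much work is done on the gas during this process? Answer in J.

1630 J

n = P₁V₁/(RT₁) = 225×4.10/(8.314×502) = 0.221 mol.
Polytropic n=1.44: T₂ = T₁(V₁/V₂)^(n−1) = 502×(3.70)^0.44 = 893 K; P₂ = P₁(V₁/V₂)^n = 1480 kPa.
W = (P₁V₁−P₂V₂)/(n−1) = (225×4.10−1480×1.11)/0.44 = -1630 J.
Work done on the gas = −W_by = 1630 J.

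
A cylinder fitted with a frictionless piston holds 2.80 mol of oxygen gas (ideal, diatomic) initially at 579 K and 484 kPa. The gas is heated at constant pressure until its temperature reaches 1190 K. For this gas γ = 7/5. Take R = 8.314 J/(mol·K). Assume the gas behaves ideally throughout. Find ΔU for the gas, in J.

35600 J

V₁ = nRT₁/P₁ = 2.80×8.314×579/484 = 27.8 L.
Isobaric: P stays 484 kPa; V/T = const ⇒ T₂ = 1190 K, V₂ = 57.2 L.
For an ideal gas ΔU = nCvΔT with Cv = (5/2)R = 20.8 J/(mol·K).
ΔU = 2.80×20.8×(1190−579) = 35600 J.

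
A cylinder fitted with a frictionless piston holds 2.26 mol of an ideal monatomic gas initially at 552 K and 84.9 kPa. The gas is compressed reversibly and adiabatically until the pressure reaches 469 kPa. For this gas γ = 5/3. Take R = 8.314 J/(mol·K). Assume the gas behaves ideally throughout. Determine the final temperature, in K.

V₁ = nRT₁/P₁ = 2.26×8.314×552/84.9 = 122 L.
Adiabatic: T₂/T₁ = (P₂/P₁)^((γ−1)/γ) ⇒ T₂ = 552×(5.52)^0.400 = 1090 K; V₂ = 43.8 L.

1090 K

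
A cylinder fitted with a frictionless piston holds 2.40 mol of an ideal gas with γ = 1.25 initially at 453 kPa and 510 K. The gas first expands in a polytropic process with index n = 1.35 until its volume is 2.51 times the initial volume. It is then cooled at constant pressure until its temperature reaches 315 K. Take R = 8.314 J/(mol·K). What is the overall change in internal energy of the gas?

V₁ = nRT₁/P₁ = 2.40×8.314×510/453 = 22.5 L.
Step 1 — Polytropic n=1.35: T₂ = T₁(V₁/V₂)^(n−1) = 510×(0.398)^0.35 = 370 K; P₂ = P₁(V₁/V₂)^n = 131 kPa.
W = (P₁V₁−P₂V₂)/(n−1) = (453×22.5−131×56.4)/0.35 = 8010 J.
ΔU = nCvΔT = 2.40×33.3×(370−510) = -11200 J.
Q = ΔU + W = -3200 J.
State after step 1: P = 131 kPa, V = 56.4 L, T = 370 K.
Step 2 — Isobaric: P stays 131 kPa; V/T = const ⇒ T₂ = 315 K, V₂ = 48.1 L.
W = PΔV = 131×(48.1−56.4) kPa·L = -1090 J.
ΔU = nCvΔT = 2.40×33.3×(315−370) = -4350 J.
Q = ΔU + W = nCpΔT = -5440 J.
Net over both steps: W = 6920 J, Q = -8650 J, ΔU = -15600 J.

-15600 J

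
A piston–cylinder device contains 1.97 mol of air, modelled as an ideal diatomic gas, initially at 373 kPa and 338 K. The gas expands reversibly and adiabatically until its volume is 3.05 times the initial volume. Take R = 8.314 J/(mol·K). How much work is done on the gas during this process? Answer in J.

-4980 J

V₁ = nRT₁/P₁ = 1.97×8.314×338/373 = 14.8 L.
Adiabatic: TV^(γ−1) = const ⇒ T₂ = 338×(0.328)^0.400 = 216 K; PV^γ = const ⇒ P₂ = 78.3 kPa.
ΔU = nCvΔT = 1.97×20.8×(216−338) = -4980 J.
Q = 0 for an adiabatic process, so W = −ΔU = 4980 J.
Work done on the gas = −W_by = -4980 J.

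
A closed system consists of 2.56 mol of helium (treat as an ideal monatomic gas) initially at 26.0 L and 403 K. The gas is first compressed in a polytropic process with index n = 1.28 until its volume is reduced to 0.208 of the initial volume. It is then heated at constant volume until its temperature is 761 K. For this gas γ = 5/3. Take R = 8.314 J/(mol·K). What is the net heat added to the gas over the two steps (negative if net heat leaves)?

-5490 J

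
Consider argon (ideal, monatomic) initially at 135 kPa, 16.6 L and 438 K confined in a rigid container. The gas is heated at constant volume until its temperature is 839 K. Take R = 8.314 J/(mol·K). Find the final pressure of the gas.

259 kPa

Isochoric: V stays 16.6 L; P/T = const ⇒ T₂ = 839 K, P₂ = 259 kPa.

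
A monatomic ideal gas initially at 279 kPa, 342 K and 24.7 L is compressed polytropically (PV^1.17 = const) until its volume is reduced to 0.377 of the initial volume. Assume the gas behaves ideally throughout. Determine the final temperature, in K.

404 K

Polytropic n=1.17: T₂ = T₁(V₁/V₂)^(n−1) = 342×(2.65)^0.17 = 404 K; P₂ = P₁(V₁/V₂)^n = 874 kPa.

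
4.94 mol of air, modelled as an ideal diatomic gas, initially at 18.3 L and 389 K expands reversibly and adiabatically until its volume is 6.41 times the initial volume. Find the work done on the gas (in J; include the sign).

P₁ = nRT₁/V₁ = 4.94×8.314×389/18.3 = 873 kPa.
Adiabatic: TV^(γ−1) = const ⇒ T₂ = 389×(0.156)^0.400 = 185 K; PV^γ = const ⇒ P₂ = 64.8 kPa.
ΔU = nCvΔT = 4.94×20.8×(185−389) = -20900 J.
Q = 0 for an adiabatic process, so W = −ΔU = 20900 J.
Work done on the gas = −W_by = -20900 J.

-20900 J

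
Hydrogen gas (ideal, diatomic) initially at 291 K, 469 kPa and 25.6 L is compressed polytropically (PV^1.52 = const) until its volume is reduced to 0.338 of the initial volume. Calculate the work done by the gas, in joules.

-17500 J

n = P₁V₁/(RT₁) = 469×25.6/(8.314×291) = 4.96 mol.
Polytropic n=1.52: T₂ = T₁(V₁/V₂)^(n−1) = 291×(2.96)^0.52 = 512 K; P₂ = P₁(V₁/V₂)^n = 2440 kPa.
W = (P₁V₁−P₂V₂)/(n−1) = (469×25.6−2440×8.65)/0.52 = -17500 J.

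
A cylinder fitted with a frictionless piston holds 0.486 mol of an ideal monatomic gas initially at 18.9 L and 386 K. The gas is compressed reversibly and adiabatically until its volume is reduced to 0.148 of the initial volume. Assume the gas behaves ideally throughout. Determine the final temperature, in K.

1380 K

P₁ = nRT₁/V₁ = 0.486×8.314×386/18.9 = 82.5 kPa.
Adiabatic: TV^(γ−1) = const ⇒ T₂ = 386×(6.76)^0.667 = 1380 K; PV^γ = const ⇒ P₂ = 1990 kPa.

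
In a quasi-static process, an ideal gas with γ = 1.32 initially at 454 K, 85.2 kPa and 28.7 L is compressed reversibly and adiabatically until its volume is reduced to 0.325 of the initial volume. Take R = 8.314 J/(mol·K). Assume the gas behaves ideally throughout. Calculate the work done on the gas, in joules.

n = P₁V₁/(RT₁) = 85.2×28.7/(8.314×454) = 0.648 mol.
Adiabatic: TV^(γ−1) = const ⇒ T₂ = 454×(3.08)^0.320 = 651 K; PV^γ = const ⇒ P₂ = 376 kPa.
ΔU = nCvΔT = 0.648×26.0×(651−454) = 3310 J.
Q = 0 for an adiabatic process, so W = −ΔU = -3310 J.
Work done on the gas = −W_by = 3310 J.

3310 J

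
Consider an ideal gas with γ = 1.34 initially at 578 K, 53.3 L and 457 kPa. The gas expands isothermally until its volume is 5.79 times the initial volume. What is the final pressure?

Isothermal: T stays 578 K; PV = const ⇒ V₂ = 309 L, P₂ = 78.9 kPa.

78.9 kPa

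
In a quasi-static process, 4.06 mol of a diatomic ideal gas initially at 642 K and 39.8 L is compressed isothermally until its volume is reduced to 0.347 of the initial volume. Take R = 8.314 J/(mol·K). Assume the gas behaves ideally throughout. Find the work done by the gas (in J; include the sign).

P₁ = nRT₁/V₁ = 4.06×8.314×642/39.8 = 544 kPa.
Isothermal: T stays 642 K; PV = const ⇒ V₂ = 13.8 L, P₂ = 1570 kPa.
W = nRT ln(V₂/V₁) = 4.06×8.314×642×ln(0.347) = -22900 J.

-22900 J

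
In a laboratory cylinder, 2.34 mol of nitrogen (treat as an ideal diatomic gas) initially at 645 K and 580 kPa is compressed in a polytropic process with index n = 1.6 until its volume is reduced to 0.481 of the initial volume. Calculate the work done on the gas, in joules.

11500 J

V₁ = nRT₁/P₁ = 2.34×8.314×645/580 = 21.6 L.
Polytropic n=1.6: T₂ = T₁(V₁/V₂)^(n−1) = 645×(2.08)^0.60 = 1000 K; P₂ = P₁(V₁/V₂)^n = 1870 kPa.
W = (P₁V₁−P₂V₂)/(n−1) = (580×21.6−1870×10.4)/0.60 = -11500 J.
Work done on the gas = −W_by = 11500 J.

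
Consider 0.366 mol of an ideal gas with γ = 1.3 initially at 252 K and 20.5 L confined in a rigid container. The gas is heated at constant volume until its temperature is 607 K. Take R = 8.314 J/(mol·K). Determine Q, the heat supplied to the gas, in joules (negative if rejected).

P₁ = nRT₁/V₁ = 0.366×8.314×252/20.5 = 37.4 kPa.
Isochoric: V stays 20.5 L; P/T = const ⇒ T₂ = 607 K, P₂ = 90.1 kPa.
W = 0 (no volume change).
ΔU = nCvΔT = 0.366×27.7×(607−252) = 3600 J.
Q = ΔU = 3600 J.

3600 J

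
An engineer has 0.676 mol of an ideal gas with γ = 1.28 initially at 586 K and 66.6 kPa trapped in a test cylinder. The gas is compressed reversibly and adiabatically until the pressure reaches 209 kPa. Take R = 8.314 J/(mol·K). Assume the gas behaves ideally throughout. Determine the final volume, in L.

V₁ = nRT₁/P₁ = 0.676×8.314×586/66.6 = 49.5 L.
Adiabatic: T₂/T₁ = (P₂/P₁)^((γ−1)/γ) ⇒ T₂ = 586×(3.14)^0.219 = 753 K; V₂ = 20.2 L.

20.2 L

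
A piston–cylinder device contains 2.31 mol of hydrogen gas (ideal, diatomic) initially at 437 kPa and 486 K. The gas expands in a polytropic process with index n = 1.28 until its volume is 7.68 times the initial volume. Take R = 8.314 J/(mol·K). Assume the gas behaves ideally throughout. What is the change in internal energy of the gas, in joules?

-10100 J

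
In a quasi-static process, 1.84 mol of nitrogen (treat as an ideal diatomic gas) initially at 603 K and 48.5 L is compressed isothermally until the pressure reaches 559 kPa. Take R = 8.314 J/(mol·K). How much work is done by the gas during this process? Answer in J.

P₁ = nRT₁/V₁ = 1.84×8.314×603/48.5 = 190 kPa.
Isothermal: T stays 603 K; PV = const ⇒ V₂ = 16.5 L, P₂ = 559 kPa.
W = nRT ln(V₂/V₁) = 1.84×8.314×603×ln(0.340) = -9940 J.

-9940 J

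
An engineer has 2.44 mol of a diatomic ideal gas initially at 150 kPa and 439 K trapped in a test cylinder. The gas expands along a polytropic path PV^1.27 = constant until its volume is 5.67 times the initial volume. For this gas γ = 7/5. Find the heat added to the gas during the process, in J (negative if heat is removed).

4010 J

V₁ = nRT₁/P₁ = 2.44×8.314×439/150 = 59.4 L.
Polytropic n=1.27: T₂ = T₁(V₁/V₂)^(n−1) = 439×(0.176)^0.27 = 275 K; P₂ = P₁(V₁/V₂)^n = 16.6 kPa.
W = (P₁V₁−P₂V₂)/(n−1) = (150×59.4−16.6×337)/0.27 = 12300 J.
ΔU = nCvΔT = 2.44×20.8×(275−439) = -8330 J.
Q = ΔU + W = 4010 J.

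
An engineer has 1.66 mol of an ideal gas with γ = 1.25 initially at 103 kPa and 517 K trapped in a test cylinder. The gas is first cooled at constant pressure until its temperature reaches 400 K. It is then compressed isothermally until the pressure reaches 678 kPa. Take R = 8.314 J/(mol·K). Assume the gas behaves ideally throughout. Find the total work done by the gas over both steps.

-12000 J

V₁ = nRT₁/P₁ = 1.66×8.314×517/103 = 69.3 L.
Step 1 — Isobaric: P stays 103 kPa; V/T = const ⇒ T₂ = 400 K, V₂ = 53.6 L.
W = PΔV = 103×(53.6−69.3) kPa·L = -1610 J.
ΔU = nCvΔT = 1.66×33.3×(400−517) = -6460 J.
Q = ΔU + W = nCpΔT = -8070 J.
State after step 1: P = 103 kPa, V = 53.6 L, T = 400 K.
Step 2 — Isothermal: T stays 400 K; PV = const ⇒ V₂ = 8.14 L, P₂ = 678 kPa.
ΔU = 0 (ideal gas, T constant).
W = nRT ln(V₂/V₁) = 1.66×8.314×400×ln(0.152) = -10400 J.
Q = ΔU + W = -10400 J.
Net over both steps: W = -12000 J, Q = -18500 J, ΔU = -6460 J.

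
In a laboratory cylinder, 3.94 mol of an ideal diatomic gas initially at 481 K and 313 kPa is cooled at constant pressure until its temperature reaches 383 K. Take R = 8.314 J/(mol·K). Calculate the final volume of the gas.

V₁ = nRT₁/P₁ = 3.94×8.314×481/313 = 50.3 L.
Isobaric: P stays 313 kPa; V/T = const ⇒ T₂ = 383 K, V₂ = 40.1 L.

40.1 L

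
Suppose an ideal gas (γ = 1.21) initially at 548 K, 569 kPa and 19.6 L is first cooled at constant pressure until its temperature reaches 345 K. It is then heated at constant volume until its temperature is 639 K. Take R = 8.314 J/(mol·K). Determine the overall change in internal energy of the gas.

n = P₁V₁/(RT₁) = 569×19.6/(8.314×548) = 2.45 mol.
Step 1 — Isobaric: P stays 569 kPa; V/T = const ⇒ T₂ = 345 K, V₂ = 12.3 L.
W = PΔV = 569×(12.3−19.6) kPa·L = -4130 J.
ΔU = nCvΔT = 2.45×39.6×(345−548) = -19700 J.
Q = ΔU + W = nCpΔT = -23800 J.
State after step 1: P = 569 kPa, V = 12.3 L, T = 345 K.
Step 2 — Isochoric: V stays 12.3 L; P/T = const ⇒ T₂ = 639 K, P₂ = 1050 kPa.
W = 0 (no volume change).
ΔU = nCvΔT = 2.45×39.6×(639−345) = 28500 J.
Q = ΔU = 28500 J.
Net over both steps: W = -4130 J, Q = 4690 J, ΔU = 8820 J.

8820 J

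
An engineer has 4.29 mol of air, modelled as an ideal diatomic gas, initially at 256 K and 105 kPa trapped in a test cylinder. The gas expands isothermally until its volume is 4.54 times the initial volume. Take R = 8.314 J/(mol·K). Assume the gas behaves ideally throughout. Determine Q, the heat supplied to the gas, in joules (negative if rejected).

V₁ = nRT₁/P₁ = 4.29×8.314×256/105 = 87.0 L.
Isothermal: T stays 256 K; PV = const ⇒ V₂ = 395 L, P₂ = 23.1 kPa.
ΔU = 0 (ideal gas, T constant).
W = nRT ln(V₂/V₁) = 4.29×8.314×256×ln(4.54) = 13800 J.
Q = ΔU + W = 13800 J.

13800 J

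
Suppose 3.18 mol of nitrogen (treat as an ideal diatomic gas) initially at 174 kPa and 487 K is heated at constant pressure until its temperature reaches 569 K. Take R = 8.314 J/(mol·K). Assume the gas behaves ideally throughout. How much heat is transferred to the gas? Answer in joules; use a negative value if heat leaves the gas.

V₁ = nRT₁/P₁ = 3.18×8.314×487/174 = 74.0 L.
Isobaric: P stays 174 kPa; V/T = const ⇒ T₂ = 569 K, V₂ = 86.5 L.
W = PΔV = 174×(86.5−74.0) kPa·L = 2170 J.
ΔU = nCvΔT = 3.18×20.8×(569−487) = 5420 J.
Q = ΔU + W = nCpΔT = 7590 J.

7590 J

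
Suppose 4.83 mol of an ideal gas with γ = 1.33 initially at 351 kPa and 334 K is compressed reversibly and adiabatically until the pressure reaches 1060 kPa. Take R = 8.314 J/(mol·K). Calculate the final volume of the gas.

V₁ = nRT₁/P₁ = 4.83×8.314×334/351 = 38.2 L.
Adiabatic: T₂/T₁ = (P₂/P₁)^((γ−1)/γ) ⇒ T₂ = 334×(3.02)^0.248 = 439 K; V₂ = 16.6 L.

16.6 L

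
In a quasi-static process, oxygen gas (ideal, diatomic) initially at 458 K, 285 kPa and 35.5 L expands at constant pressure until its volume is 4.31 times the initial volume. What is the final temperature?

1970 K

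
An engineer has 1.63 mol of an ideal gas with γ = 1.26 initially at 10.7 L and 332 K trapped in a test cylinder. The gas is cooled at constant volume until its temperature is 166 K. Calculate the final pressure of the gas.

P₁ = nRT₁/V₁ = 1.63×8.314×332/10.7 = 420 kPa.
Isochoric: V stays 10.7 L; P/T = const ⇒ T₂ = 166 K, P₂ = 210 kPa.

210 kPa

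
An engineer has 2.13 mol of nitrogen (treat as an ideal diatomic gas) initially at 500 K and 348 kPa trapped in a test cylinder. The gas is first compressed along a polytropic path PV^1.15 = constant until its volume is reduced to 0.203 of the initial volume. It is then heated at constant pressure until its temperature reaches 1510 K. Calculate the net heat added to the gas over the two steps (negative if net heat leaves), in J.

V₁ = nRT₁/P₁ = 2.13×8.314×500/348 = 25.4 L.
Step 1 — Polytropic n=1.15: T₂ = T₁(V₁/V₂)^(n−1) = 500×(4.93)^0.15 = 635 K; P₂ = P₁(V₁/V₂)^n = 2180 kPa.
W = (P₁V₁−P₂V₂)/(n−1) = (348×25.4−2180×5.17)/0.15 = -16000 J.
ΔU = nCvΔT = 2.13×20.8×(635−500) = 5980 J.
Q = ΔU + W = -9970 J.
State after step 1: P = 2180 kPa, V = 5.17 L, T = 635 K.
Step 2 — Isobaric: P stays 2180 kPa; V/T = const ⇒ T₂ = 1510 K, V₂ = 12.3 L.
W = PΔV = 2180×(12.3−5.17) kPa·L = 15500 J.
ΔU = nCvΔT = 2.13×20.8×(1510−635) = 38700 J.
Q = ΔU + W = nCpΔT = 54200 J.
Net over both steps: W = -457 J, Q = 44300 J, ΔU = 44700 J.

44300 J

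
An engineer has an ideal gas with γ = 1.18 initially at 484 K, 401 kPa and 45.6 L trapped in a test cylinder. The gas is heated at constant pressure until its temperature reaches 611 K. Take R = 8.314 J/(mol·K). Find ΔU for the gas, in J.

26700 J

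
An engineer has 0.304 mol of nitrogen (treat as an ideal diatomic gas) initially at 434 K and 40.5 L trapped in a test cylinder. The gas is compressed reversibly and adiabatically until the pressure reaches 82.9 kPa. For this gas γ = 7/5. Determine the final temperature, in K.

P₁ = nRT₁/V₁ = 0.304×8.314×434/40.5 = 27.1 kPa.
Adiabatic: T₂/T₁ = (P₂/P₁)^((γ−1)/γ) ⇒ T₂ = 434×(3.06)^0.286 = 597 K; V₂ = 18.2 L.

597 K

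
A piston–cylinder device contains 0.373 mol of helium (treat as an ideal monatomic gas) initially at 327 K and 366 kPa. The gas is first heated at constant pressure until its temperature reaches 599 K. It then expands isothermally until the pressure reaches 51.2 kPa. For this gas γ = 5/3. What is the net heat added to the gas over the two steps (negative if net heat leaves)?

5760 J

V₁ = nRT₁/P₁ = 0.373×8.314×327/366 = 2.77 L.
Step 1 — Isobaric: P stays 366 kPa; V/T = const ⇒ T₂ = 599 K, V₂ = 5.08 L.
W = PΔV = 366×(5.08−2.77) kPa·L = 844 J.
ΔU = nCvΔT = 0.373×12.5×(599−327) = 1270 J.
Q = ΔU + W = nCpΔT = 2110 J.
State after step 1: P = 366 kPa, V = 5.08 L, T = 599 K.
Step 2 — Isothermal: T stays 599 K; PV = const ⇒ V₂ = 36.3 L, P₂ = 51.2 kPa.
ΔU = 0 (ideal gas, T constant).
W = nRT ln(V₂/V₁) = 0.373×8.314×599×ln(7.15) = 3650 J.
Q = ΔU + W = 3650 J.
Net over both steps: W = 4500 J, Q = 5760 J, ΔU = 1270 J.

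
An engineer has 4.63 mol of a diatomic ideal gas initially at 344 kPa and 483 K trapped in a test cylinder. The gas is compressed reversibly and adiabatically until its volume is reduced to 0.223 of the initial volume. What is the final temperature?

880 K

V₁ = nRT₁/P₁ = 4.63×8.314×483/344 = 54.0 L.
Adiabatic: TV^(γ−1) = const ⇒ T₂ = 483×(4.48)^0.400 = 880 K; PV^γ = const ⇒ P₂ = 2810 kPa.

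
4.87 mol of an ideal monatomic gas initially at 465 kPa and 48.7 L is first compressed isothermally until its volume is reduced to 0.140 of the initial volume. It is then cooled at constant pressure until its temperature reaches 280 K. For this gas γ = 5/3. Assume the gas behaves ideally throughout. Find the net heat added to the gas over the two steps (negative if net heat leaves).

-72800 J

T₁ = P₁V₁/(nR) = 465×48.7/(4.87×8.314) = 559 K.
Step 1 — Isothermal: T stays 559 K; PV = const ⇒ V₂ = 6.82 L, P₂ = 3320 kPa.
ΔU = 0 (ideal gas, T constant).
W = nRT ln(V₂/V₁) = 4.87×8.314×559×ln(0.140) = -44500 J.
Q = ΔU + W = -44500 J.
State after step 1: P = 3320 kPa, V = 6.82 L, T = 559 K.
Step 2 — Isobaric: P stays 3320 kPa; V/T = const ⇒ T₂ = 280 K, V₂ = 3.41 L.
W = PΔV = 3320×(3.41−6.82) kPa·L = -11300 J.
ΔU = nCvΔT = 4.87×12.5×(280−559) = -17000 J.
Q = ΔU + W = nCpΔT = -28300 J.
Net over both steps: W = -55800 J, Q = -72800 J, ΔU = -17000 J.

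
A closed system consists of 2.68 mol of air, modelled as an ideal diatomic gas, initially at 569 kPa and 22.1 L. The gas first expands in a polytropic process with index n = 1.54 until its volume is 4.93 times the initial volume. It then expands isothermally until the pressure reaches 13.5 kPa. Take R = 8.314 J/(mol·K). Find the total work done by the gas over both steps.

20300 J

T₁ = P₁V₁/(nR) = 569×22.1/(2.68×8.314) = 564 K.
Step 1 — Polytropic n=1.54: T₂ = T₁(V₁/V₂)^(n−1) = 564×(0.203)^0.54 = 238 K; P₂ = P₁(V₁/V₂)^n = 48.8 kPa.
W = (P₁V₁−P₂V₂)/(n−1) = (569×22.1−48.8×109)/0.54 = 13400 J.
ΔU = nCvΔT = 2.68×20.8×(238−564) = -18200 J.
Q = ΔU + W = -4710 J.
State after step 1: P = 48.8 kPa, V = 109 L, T = 238 K.
Step 2 — Isothermal: T stays 238 K; PV = const ⇒ V₂ = 394 L, P₂ = 13.5 kPa.
ΔU = 0 (ideal gas, T constant).
W = nRT ln(V₂/V₁) = 2.68×8.314×238×ln(3.61) = 6820 J.
Q = ΔU + W = 6820 J.
Net over both steps: W = 20300 J, Q = 2120 J, ΔU = -18200 J.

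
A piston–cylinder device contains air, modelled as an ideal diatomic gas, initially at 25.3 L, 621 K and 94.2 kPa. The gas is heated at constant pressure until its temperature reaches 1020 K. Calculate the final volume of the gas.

Isobaric: P stays 94.2 kPa; V/T = const ⇒ T₂ = 1020 K, V₂ = 41.6 L.

41.6 L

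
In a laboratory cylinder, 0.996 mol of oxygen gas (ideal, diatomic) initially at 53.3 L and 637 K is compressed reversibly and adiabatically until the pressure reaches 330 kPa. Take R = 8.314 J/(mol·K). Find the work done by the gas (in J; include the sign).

-5420 J

P₁ = nRT₁/V₁ = 0.996×8.314×637/53.3 = 99.0 kPa.
Adiabatic: T₂/T₁ = (P₂/P₁)^((γ−1)/γ) ⇒ T₂ = 637×(3.33)^0.286 = 899 K; V₂ = 22.5 L.
ΔU = nCvΔT = 0.996×20.8×(899−637) = 5420 J.
Q = 0 for an adiabatic process, so W = −ΔU = -5420 J.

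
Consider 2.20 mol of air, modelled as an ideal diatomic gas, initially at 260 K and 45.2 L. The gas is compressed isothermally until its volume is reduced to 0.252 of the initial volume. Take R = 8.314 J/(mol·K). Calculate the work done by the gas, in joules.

P₁ = nRT₁/V₁ = 2.20×8.314×260/45.2 = 105 kPa.
Isothermal: T stays 260 K; PV = const ⇒ V₂ = 11.4 L, P₂ = 418 kPa.
W = nRT ln(V₂/V₁) = 2.20×8.314×260×ln(0.252) = -6550 J.

-6550 J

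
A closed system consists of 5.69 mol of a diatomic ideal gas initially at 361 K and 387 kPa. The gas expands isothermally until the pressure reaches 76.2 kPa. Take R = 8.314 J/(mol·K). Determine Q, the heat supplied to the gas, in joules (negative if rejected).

27800 J

V₁ = nRT₁/P₁ = 5.69×8.314×361/387 = 44.1 L.
Isothermal: T stays 361 K; PV = const ⇒ V₂ = 224 L, P₂ = 76.2 kPa.
ΔU = 0 (ideal gas, T constant).
W = nRT ln(V₂/V₁) = 5.69×8.314×361×ln(5.08) = 27800 J.
Q = ΔU + W = 27800 J.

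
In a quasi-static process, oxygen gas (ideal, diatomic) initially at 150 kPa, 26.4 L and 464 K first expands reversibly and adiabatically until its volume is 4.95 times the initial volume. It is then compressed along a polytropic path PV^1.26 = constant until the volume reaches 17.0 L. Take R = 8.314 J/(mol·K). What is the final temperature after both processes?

n = P₁V₁/(RT₁) = 150×26.4/(8.314×464) = 1.03 mol.
Step 1 — Adiabatic: TV^(γ−1) = const ⇒ T₂ = 464×(0.202)^0.400 = 245 K; PV^γ = const ⇒ P₂ = 16.0 kPa.
ΔU = nCvΔT = 1.03×20.8×(245−464) = -4680 J.
Q = 0 for an adiabatic process, so W = −ΔU = 4680 J.
State after step 1: P = 16.0 kPa, V = 131 L, T = 245 K.
Step 2 — Polytropic n=1.26: T₂ = T₁(V₁/V₂)^(n−1) = 245×(7.69)^0.26 = 416 K; P₂ = P₁(V₁/V₂)^n = 209 kPa.
W = (P₁V₁−P₂V₂)/(n−1) = (16.0×131−209×17.0)/0.26 = -5620 J.
ΔU = nCvΔT = 1.03×20.8×(416−245) = 3650 J.
Q = ΔU + W = -1970 J.
Net over both steps: W = -940 J, Q = -1970 J, ΔU = -1030 J.

416 K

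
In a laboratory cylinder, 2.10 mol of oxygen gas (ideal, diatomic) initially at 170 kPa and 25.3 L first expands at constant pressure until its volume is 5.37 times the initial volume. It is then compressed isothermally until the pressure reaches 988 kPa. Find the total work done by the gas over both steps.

T₁ = P₁V₁/(nR) = 170×25.3/(2.10×8.314) = 246 K.
Step 1 — Isobaric: P stays 170 kPa; V/T = const ⇒ T₂ = 1320 K, V₂ = 136 L.
W = PΔV = 170×(136−25.3) kPa·L = 18800 J.
ΔU = nCvΔT = 2.10×20.8×(1320−246) = 47000 J.
Q = ΔU + W = nCpΔT = 65800 J.
State after step 1: P = 170 kPa, V = 136 L, T = 1320 K.
Step 2 — Isothermal: T stays 1320 K; PV = const ⇒ V₂ = 23.4 L, P₂ = 988 kPa.
ΔU = 0 (ideal gas, T constant).
W = nRT ln(V₂/V₁) = 2.10×8.314×1320×ln(0.172) = -40600 J.
Q = ΔU + W = -40600 J.
Net over both steps: W = -21900 J, Q = 25100 J, ΔU = 47000 J.

-21900 J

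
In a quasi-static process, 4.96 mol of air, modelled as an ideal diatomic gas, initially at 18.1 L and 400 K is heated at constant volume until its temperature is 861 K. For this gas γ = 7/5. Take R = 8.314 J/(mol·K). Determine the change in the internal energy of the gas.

47500 J

P₁ = nRT₁/V₁ = 4.96×8.314×400/18.1 = 911 kPa.
Isochoric: V stays 18.1 L; P/T = const ⇒ T₂ = 861 K, P₂ = 1960 kPa.
For an ideal gas ΔU = nCvΔT with Cv = (5/2)R = 20.8 J/(mol·K).
ΔU = 4.96×20.8×(861−400) = 47500 J.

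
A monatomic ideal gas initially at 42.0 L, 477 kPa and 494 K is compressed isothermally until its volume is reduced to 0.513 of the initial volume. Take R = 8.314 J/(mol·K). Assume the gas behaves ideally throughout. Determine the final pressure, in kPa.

930 kPa

Isothermal: T stays 494 K; PV = const ⇒ V₂ = 21.5 L, P₂ = 930 kPa.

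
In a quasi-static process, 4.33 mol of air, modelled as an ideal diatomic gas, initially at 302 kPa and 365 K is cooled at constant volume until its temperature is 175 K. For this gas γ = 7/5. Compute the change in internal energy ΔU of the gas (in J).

-17100 J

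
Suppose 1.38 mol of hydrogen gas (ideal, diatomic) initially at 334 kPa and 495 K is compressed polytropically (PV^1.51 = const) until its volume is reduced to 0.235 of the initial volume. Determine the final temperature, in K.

V₁ = nRT₁/P₁ = 1.38×8.314×495/334 = 17.0 L.
Polytropic n=1.51: T₂ = T₁(V₁/V₂)^(n−1) = 495×(4.26)^0.51 = 1040 K; P₂ = P₁(V₁/V₂)^n = 2970 kPa.

1040 K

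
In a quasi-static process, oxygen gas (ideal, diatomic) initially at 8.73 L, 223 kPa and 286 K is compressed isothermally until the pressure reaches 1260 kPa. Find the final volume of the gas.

Isothermal: T stays 286 K; PV = const ⇒ V₂ = 1.55 L, P₂ = 1260 kPa.

1.55 L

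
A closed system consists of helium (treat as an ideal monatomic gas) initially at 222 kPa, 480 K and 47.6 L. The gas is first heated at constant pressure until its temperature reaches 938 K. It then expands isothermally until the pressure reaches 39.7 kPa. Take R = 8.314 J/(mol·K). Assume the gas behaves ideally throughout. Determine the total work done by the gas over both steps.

45600 J

n = P₁V₁/(RT₁) = 222×47.6/(8.314×480) = 2.65 mol.
Step 1 — Isobaric: P stays 222 kPa; V/T = const ⇒ T₂ = 938 K, V₂ = 93.0 L.
W = PΔV = 222×(93.0−47.6) kPa·L = 10100 J.
ΔU = nCvΔT = 2.65×12.5×(938−480) = 15100 J.
Q = ΔU + W = nCpΔT = 25200 J.
State after step 1: P = 222 kPa, V = 93.0 L, T = 938 K.
Step 2 — Isothermal: T stays 938 K; PV = const ⇒ V₂ = 520 L, P₂ = 39.7 kPa.
ΔU = 0 (ideal gas, T constant).
W = nRT ln(V₂/V₁) = 2.65×8.314×938×ln(5.59) = 35500 J.
Q = ΔU + W = 35500 J.
Net over both steps: W = 45600 J, Q = 60800 J, ΔU = 15100 J.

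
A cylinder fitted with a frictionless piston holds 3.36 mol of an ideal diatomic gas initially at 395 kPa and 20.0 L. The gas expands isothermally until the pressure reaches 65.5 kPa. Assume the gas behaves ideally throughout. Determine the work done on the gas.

T₁ = P₁V₁/(nR) = 395×20.0/(3.36×8.314) = 283 K.
Isothermal: T stays 283 K; PV = const ⇒ V₂ = 121 L, P₂ = 65.5 kPa.
W = nRT ln(V₂/V₁) = 3.36×8.314×283×ln(6.03) = 14200 J.
Work done on the gas = −W_by = -14200 J.

-14200 J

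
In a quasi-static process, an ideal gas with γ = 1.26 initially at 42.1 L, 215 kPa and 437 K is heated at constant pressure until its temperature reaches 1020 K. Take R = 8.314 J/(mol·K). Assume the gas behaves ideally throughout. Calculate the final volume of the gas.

98.3 L

Isobaric: P stays 215 kPa; V/T = const ⇒ T₂ = 1020 K, V₂ = 98.3 L.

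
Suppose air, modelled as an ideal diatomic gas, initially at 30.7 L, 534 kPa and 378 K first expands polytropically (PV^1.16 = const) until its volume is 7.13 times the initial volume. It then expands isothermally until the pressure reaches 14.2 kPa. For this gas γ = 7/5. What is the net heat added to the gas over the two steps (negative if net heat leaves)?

32700 J

n = P₁V₁/(RT₁) = 534×30.7/(8.314×378) = 5.22 mol.
Step 1 — Polytropic n=1.16: T₂ = T₁(V₁/V₂)^(n−1) = 378×(0.140)^0.16 = 276 K; P₂ = P₁(V₁/V₂)^n = 54.7 kPa.
W = (P₁V₁−P₂V₂)/(n−1) = (534×30.7−54.7×219)/0.16 = 27600 J.
ΔU = nCvΔT = 5.22×20.8×(276−378) = -11100 J.
Q = ΔU + W = 16600 J.
State after step 1: P = 54.7 kPa, V = 219 L, T = 276 K.
Step 2 — Isothermal: T stays 276 K; PV = const ⇒ V₂ = 843 L, P₂ = 14.2 kPa.
ΔU = 0 (ideal gas, T constant).
W = nRT ln(V₂/V₁) = 5.22×8.314×276×ln(3.85) = 16100 J.
Q = ΔU + W = 16100 J.
Net over both steps: W = 43800 J, Q = 32700 J, ΔU = -11100 J.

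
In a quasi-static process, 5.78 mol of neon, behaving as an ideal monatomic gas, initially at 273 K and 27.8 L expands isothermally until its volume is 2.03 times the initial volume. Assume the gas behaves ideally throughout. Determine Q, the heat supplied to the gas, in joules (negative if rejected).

9290 J

P₁ = nRT₁/V₁ = 5.78×8.314×273/27.8 = 472 kPa.
Isothermal: T stays 273 K; PV = const ⇒ V₂ = 56.4 L, P₂ = 232 kPa.
ΔU = 0 (ideal gas, T constant).
W = nRT ln(V₂/V₁) = 5.78×8.314×273×ln(2.03) = 9290 J.
Q = ΔU + W = 9290 J.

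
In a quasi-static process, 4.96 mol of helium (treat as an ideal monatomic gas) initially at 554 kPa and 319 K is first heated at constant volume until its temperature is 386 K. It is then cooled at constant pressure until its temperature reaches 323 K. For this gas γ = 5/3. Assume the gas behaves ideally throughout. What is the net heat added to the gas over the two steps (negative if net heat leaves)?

-2350 J

V₁ = nRT₁/P₁ = 4.96×8.314×319/554 = 23.7 L.
Step 1 — Isochoric: V stays 23.7 L; P/T = const ⇒ T₂ = 386 K, P₂ = 670 kPa.
W = 0 (no volume change).
ΔU = nCvΔT = 4.96×12.5×(386−319) = 4140 J.
Q = ΔU = 4140 J.
State after step 1: P = 670 kPa, V = 23.7 L, T = 386 K.
Step 2 — Isobaric: P stays 670 kPa; V/T = const ⇒ T₂ = 323 K, V₂ = 19.9 L.
W = PΔV = 670×(19.9−23.7) kPa·L = -2600 J.
ΔU = nCvΔT = 4.96×12.5×(323−386) = -3900 J.
Q = ΔU + W = nCpΔT = -6490 J.
Net over both steps: W = -2600 J, Q = -2350 J, ΔU = 247 J.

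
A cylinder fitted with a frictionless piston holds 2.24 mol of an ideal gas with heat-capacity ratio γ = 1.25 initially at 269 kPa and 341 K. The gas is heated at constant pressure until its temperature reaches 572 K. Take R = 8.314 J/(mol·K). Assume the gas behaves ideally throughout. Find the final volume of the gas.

V₁ = nRT₁/P₁ = 2.24×8.314×341/269 = 23.6 L.
Isobaric: P stays 269 kPa; V/T = const ⇒ T₂ = 572 K, V₂ = 39.6 L.

39.6 L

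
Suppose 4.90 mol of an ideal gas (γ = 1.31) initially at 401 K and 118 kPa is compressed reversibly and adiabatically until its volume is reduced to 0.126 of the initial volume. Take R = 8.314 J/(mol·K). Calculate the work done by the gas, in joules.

-47500 J

V₁ = nRT₁/P₁ = 4.90×8.314×401/118 = 138 L.
Adiabatic: TV^(γ−1) = const ⇒ T₂ = 401×(7.94)^0.310 = 762 K; PV^γ = const ⇒ P₂ = 1780 kPa.
ΔU = nCvΔT = 4.90×26.8×(762−401) = 47500 J.
Q = 0 for an adiabatic process, so W = −ΔU = -47500 J.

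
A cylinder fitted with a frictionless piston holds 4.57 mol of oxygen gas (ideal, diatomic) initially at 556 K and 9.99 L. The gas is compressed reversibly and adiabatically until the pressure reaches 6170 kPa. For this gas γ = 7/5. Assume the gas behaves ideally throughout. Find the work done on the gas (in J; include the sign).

P₁ = nRT₁/V₁ = 4.57×8.314×556/9.99 = 2110 kPa.
Adiabatic: T₂/T₁ = (P₂/P₁)^((γ−1)/γ) ⇒ T₂ = 556×(2.92)^0.286 = 755 K; V₂ = 4.65 L.
ΔU = nCvΔT = 4.57×20.8×(755−556) = 18900 J.
Q = 0 for an adiabatic process, so W = −ΔU = -18900 J.
Work done on the gas = −W_by = 18900 J.

18900 J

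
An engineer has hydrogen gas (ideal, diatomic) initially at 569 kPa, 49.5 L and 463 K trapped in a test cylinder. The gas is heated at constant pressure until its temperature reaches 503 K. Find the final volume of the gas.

53.8 L

Isobaric: P stays 569 kPa; V/T = const ⇒ T₂ = 503 K, V₂ = 53.8 L.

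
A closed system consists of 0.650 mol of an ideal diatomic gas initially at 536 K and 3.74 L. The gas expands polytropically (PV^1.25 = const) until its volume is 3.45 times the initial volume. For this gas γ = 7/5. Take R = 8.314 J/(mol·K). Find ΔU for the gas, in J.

P₁ = nRT₁/V₁ = 0.650×8.314×536/3.74 = 774 kPa.
Polytropic n=1.25: T₂ = T₁(V₁/V₂)^(n−1) = 536×(0.290)^0.25 = 393 K; P₂ = P₁(V₁/V₂)^n = 165 kPa.
For an ideal gas ΔU = nCvΔT with Cv = (5/2)R = 20.8 J/(mol·K).
ΔU = 0.650×20.8×(393−536) = -1930 J.

-1930 J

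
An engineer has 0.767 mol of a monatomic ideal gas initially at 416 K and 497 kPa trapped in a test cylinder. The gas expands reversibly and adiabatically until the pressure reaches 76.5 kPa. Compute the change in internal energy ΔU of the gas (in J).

V₁ = nRT₁/P₁ = 0.767×8.314×416/497 = 5.34 L.
Adiabatic: T₂/T₁ = (P₂/P₁)^((γ−1)/γ) ⇒ T₂ = 416×(0.154)^0.400 = 197 K; V₂ = 16.4 L.
For an ideal gas ΔU = nCvΔT with Cv = (3/2)R = 12.5 J/(mol·K).
ΔU = 0.767×12.5×(197−416) = -2100 J.

-2100 J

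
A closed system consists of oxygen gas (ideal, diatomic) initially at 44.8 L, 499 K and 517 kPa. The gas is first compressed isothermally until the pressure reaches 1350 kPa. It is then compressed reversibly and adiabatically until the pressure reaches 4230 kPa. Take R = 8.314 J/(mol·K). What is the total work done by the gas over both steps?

n = P₁V₁/(RT₁) = 517×44.8/(8.314×499) = 5.58 mol.
Step 1 — Isothermal: T stays 499 K; PV = const ⇒ V₂ = 17.2 L, P₂ = 1350 kPa.
ΔU = 0 (ideal gas, T constant).
W = nRT ln(V₂/V₁) = 5.58×8.314×499×ln(0.383) = -22200 J.
Q = ΔU + W = -22200 J.
State after step 1: P = 1350 kPa, V = 17.2 L, T = 499 K.
Step 2 — Adiabatic: T₂/T₁ = (P₂/P₁)^((γ−1)/γ) ⇒ T₂ = 499×(3.13)^0.286 = 692 K; V₂ = 7.59 L.
ΔU = nCvΔT = 5.58×20.8×(692−499) = 22300 J.
Q = 0 for an adiabatic process, so W = −ΔU = -22300 J.
Net over both steps: W = -44600 J, Q = -22200 J, ΔU = 22300 J.

-44600 J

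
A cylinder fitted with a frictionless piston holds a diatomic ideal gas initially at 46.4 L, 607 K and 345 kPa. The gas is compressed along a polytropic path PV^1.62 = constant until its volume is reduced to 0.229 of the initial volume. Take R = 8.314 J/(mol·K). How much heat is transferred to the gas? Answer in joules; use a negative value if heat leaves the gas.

n = P₁V₁/(RT₁) = 345×46.4/(8.314×607) = 3.17 mol.
Polytropic n=1.62: T₂ = T₁(V₁/V₂)^(n−1) = 607×(4.37)^0.62 = 1510 K; P₂ = P₁(V₁/V₂)^n = 3760 kPa.
W = (P₁V₁−P₂V₂)/(n−1) = (345×46.4−3760×10.6)/0.62 = -38600 J.
ΔU = nCvΔT = 3.17×20.8×(1510−607) = 59800 J.
Q = ΔU + W = 21200 J.

21200 J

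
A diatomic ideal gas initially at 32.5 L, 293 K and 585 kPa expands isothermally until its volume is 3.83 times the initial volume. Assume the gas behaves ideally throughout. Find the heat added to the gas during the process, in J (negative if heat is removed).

n = P₁V₁/(RT₁) = 585×32.5/(8.314×293) = 7.80 mol.
Isothermal: T stays 293 K; PV = const ⇒ V₂ = 124 L, P₂ = 153 kPa.
ΔU = 0 (ideal gas, T constant).
W = nRT ln(V₂/V₁) = 7.80×8.314×293×ln(3.83) = 25500 J.
Q = ΔU + W = 25500 J.

25500 J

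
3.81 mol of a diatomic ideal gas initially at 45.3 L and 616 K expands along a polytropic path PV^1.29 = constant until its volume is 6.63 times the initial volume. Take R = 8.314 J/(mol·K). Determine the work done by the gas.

28400 J

P₁ = nRT₁/V₁ = 3.81×8.314×616/45.3 = 431 kPa.
Polytropic n=1.29: T₂ = T₁(V₁/V₂)^(n−1) = 616×(0.151)^0.29 = 356 K; P₂ = P₁(V₁/V₂)^n = 37.5 kPa.
W = (P₁V₁−P₂V₂)/(n−1) = (431×45.3−37.5×300)/0.29 = 28400 J.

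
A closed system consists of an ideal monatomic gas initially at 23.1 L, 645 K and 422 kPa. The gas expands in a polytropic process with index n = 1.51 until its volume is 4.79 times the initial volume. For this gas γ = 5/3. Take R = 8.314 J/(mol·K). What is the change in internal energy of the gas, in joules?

-8050 J

n = P₁V₁/(RT₁) = 422×23.1/(8.314×645) = 1.82 mol.
Polytropic n=1.51: T₂ = T₁(V₁/V₂)^(n−1) = 645×(0.209)^0.51 = 290 K; P₂ = P₁(V₁/V₂)^n = 39.6 kPa.
For an ideal gas ΔU = nCvΔT with Cv = (3/2)R = 12.5 J/(mol·K).
ΔU = 1.82×12.5×(290−645) = -8050 J.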